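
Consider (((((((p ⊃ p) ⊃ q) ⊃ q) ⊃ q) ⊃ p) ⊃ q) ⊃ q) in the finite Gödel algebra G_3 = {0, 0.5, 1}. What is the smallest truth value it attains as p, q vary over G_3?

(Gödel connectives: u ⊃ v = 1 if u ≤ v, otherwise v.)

The minimum is attained at p = 0, q = 0.5:
  (p ⊃ p): 0 ≤ 0, so result = 1
  ((p ⊃ p) ⊃ q): 1 > 0.5, so result = 0.5
  (((p ⊃ p) ⊃ q) ⊃ q): 0.5 ≤ 0.5, so result = 1
  ((((p ⊃ p) ⊃ q) ⊃ q) ⊃ q): 1 > 0.5, so result = 0.5
  (((((p ⊃ p) ⊃ q) ⊃ q) ⊃ q) ⊃ p): 0.5 > 0, so result = 0
  ((((((p ⊃ p) ⊃ q) ⊃ q) ⊃ q) ⊃ p) ⊃ q): 0 ≤ 0.5, so result = 1
  (((((((p ⊃ p) ⊃ q) ⊃ q) ⊃ q) ⊃ p) ⊃ q) ⊃ q): 1 > 0.5, so result = 0.5
Checking all 9 assignments confirms none give a value below 0.50.

0.50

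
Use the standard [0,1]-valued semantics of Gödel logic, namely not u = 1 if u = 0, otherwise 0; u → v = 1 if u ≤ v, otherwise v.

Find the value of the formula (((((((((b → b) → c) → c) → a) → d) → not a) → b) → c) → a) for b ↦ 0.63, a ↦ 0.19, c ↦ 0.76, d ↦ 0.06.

(b → b): 0.63 ≤ 0.63, so result = 1
((b → b) → c): 1 > 0.76, so result = 0.76
(((b → b) → c) → c): 0.76 ≤ 0.76, so result = 1
((((b → b) → c) → c) → a): 1 > 0.19, so result = 0.19
(((((b → b) → c) → c) → a) → d): 0.19 > 0.06, so result = 0.06
not a: Gödel ¬ of 0.19 = 0 (operand ≠ 0)
((((((b → b) → c) → c) → a) → d) → not a): 0.06 > 0, so result = 0
(((((((b → b) → c) → c) → a) → d) → not a) → b): 0 ≤ 0.63, so result = 1
((((((((b → b) → c) → c) → a) → d) → not a) → b) → c): 1 > 0.76, so result = 0.76
(((((((((b → b) → c) → c) → a) → d) → not a) → b) → c) → a): 0.76 > 0.19, so result = 0.19

0.19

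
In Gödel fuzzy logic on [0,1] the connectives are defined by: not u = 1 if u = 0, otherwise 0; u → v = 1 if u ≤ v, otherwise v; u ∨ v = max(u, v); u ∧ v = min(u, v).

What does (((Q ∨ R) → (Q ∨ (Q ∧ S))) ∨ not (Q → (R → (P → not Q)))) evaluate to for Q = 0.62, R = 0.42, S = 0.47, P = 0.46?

1.00

(Q ∨ R) = max(0.62, 0.42) = 0.62
(Q ∧ S) = min(0.62, 0.47) = 0.47
(Q ∨ (Q ∧ S)) = max(0.62, 0.47) = 0.62
((Q ∨ R) → (Q ∨ (Q ∧ S))): 0.62 ≤ 0.62, so result = 1
not Q: Gödel ¬ of 0.62 = 0 (operand ≠ 0)
(P → not Q): 0.46 > 0, so result = 0
(R → (P → not Q)): 0.42 > 0, so result = 0
(Q → (R → (P → not Q))): 0.62 > 0, so result = 0
not (Q → (R → (P → not Q))): Gödel ¬ of 0 = 1 (operand is 0)
(((Q ∨ R) → (Q ∨ (Q ∧ S))) ∨ not (Q → (R → (P → not Q)))) = max(1, 1) = 1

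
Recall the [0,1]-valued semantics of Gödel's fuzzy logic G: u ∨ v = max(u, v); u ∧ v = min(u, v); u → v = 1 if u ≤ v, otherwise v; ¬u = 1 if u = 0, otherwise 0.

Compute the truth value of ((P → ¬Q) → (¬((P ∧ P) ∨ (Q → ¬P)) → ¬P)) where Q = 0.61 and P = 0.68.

1.00

¬Q: Gödel ¬ of 0.61 = 0 (operand ≠ 0)
(P → ¬Q): 0.68 > 0, so result = 0
(P ∧ P) = min(0.68, 0.68) = 0.68
¬P: Gödel ¬ of 0.68 = 0 (operand ≠ 0)
(Q → ¬P): 0.61 > 0, so result = 0
((P ∧ P) ∨ (Q → ¬P)) = max(0.68, 0) = 0.68
¬((P ∧ P) ∨ (Q → ¬P)): Gödel ¬ of 0.68 = 0 (operand ≠ 0)
¬P: Gödel ¬ of 0.68 = 0 (operand ≠ 0)
(¬((P ∧ P) ∨ (Q → ¬P)) → ¬P): 0 ≤ 0, so result = 1
((P → ¬Q) → (¬((P ∧ P) ∨ (Q → ¬P)) → ¬P)): 0 ≤ 1, so result = 1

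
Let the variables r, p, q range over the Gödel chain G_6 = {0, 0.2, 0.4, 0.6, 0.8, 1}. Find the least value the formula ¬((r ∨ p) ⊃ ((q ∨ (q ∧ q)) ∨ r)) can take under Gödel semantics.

0.00

The minimum is attained at r = 0, p = 0, q = 0:
  (r ∨ p) = max(0, 0) = 0
  (q ∧ q) = min(0, 0) = 0
  (q ∨ (q ∧ q)) = max(0, 0) = 0
  ((q ∨ (q ∧ q)) ∨ r) = max(0, 0) = 0
  ((r ∨ p) ⊃ ((q ∨ (q ∧ q)) ∨ r)): 0 ≤ 0, so result = 1
  ¬((r ∨ p) ⊃ ((q ∨ (q ∧ q)) ∨ r)): Gödel ¬ of 1 = 0 (operand ≠ 0)
Checking all 216 assignments confirms none give a value below 0.00.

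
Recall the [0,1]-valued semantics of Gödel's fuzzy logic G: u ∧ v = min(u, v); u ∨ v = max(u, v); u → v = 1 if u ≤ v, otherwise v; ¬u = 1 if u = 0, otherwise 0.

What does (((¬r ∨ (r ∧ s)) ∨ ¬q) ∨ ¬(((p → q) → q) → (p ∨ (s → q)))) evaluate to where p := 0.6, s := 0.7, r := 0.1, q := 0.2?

0.10

¬r: Gödel ¬ of 0.1 = 0 (operand ≠ 0)
(r ∧ s) = min(0.1, 0.7) = 0.1
(¬r ∨ (r ∧ s)) = max(0, 0.1) = 0.1
¬q: Gödel ¬ of 0.2 = 0 (operand ≠ 0)
((¬r ∨ (r ∧ s)) ∨ ¬q) = max(0.1, 0) = 0.1
(p → q): 0.6 > 0.2, so result = 0.2
((p → q) → q): 0.2 ≤ 0.2, so result = 1
(s → q): 0.7 > 0.2, so result = 0.2
(p ∨ (s → q)) = max(0.6, 0.2) = 0.6
(((p → q) → q) → (p ∨ (s → q))): 1 > 0.6, so result = 0.6
¬(((p → q) → q) → (p ∨ (s → q))): Gödel ¬ of 0.6 = 0 (operand ≠ 0)
(((¬r ∨ (r ∧ s)) ∨ ¬q) ∨ ¬(((p → q) → q) → (p ∨ (s → q)))) = max(0.1, 0) = 0.1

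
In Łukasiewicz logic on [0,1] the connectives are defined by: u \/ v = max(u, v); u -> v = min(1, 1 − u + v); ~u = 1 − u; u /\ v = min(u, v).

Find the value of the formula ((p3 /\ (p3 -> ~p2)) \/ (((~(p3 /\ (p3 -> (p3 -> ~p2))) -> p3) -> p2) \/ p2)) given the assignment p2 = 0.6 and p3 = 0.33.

~p2: Łukasiewicz ¬ gives 1 − 0.6 = 0.4
(p3 -> ~p2): min(1, 1 − 0.33 + 0.4) = 1
(p3 /\ (p3 -> ~p2)) = min(0.33, 1) = 0.33
~p2: Łukasiewicz ¬ gives 1 − 0.6 = 0.4
(p3 -> ~p2): min(1, 1 − 0.33 + 0.4) = 1
(p3 -> (p3 -> ~p2)): min(1, 1 − 0.33 + 1) = 1
(p3 /\ (p3 -> (p3 -> ~p2))) = min(0.33, 1) = 0.33
~(p3 /\ (p3 -> (p3 -> ~p2))): Łukasiewicz ¬ gives 1 − 0.33 = 0.67
(~(p3 /\ (p3 -> (p3 -> ~p2))) -> p3): min(1, 1 − 0.67 + 0.33) = 0.66
((~(p3 /\ (p3 -> (p3 -> ~p2))) -> p3) -> p2): min(1, 1 − 0.66 + 0.6) = 0.94
(((~(p3 /\ (p3 -> (p3 -> ~p2))) -> p3) -> p2) \/ p2) = max(0.94, 0.6) = 0.94
((p3 /\ (p3 -> ~p2)) \/ (((~(p3 /\ (p3 -> (p3 -> ~p2))) -> p3) -> p2) \/ p2)) = max(0.33, 0.94) = 0.94

0.94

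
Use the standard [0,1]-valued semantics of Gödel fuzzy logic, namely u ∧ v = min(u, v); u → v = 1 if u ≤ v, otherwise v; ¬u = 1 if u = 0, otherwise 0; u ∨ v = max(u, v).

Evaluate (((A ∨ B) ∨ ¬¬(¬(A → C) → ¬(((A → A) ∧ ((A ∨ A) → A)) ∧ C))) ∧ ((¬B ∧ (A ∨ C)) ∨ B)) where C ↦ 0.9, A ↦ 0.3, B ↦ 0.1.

0.10

(A ∨ B) = max(0.3, 0.1) = 0.3
(A → C): 0.3 ≤ 0.9, so result = 1
¬(A → C): Gödel ¬ of 1 = 0 (operand ≠ 0)
(A → A): 0.3 ≤ 0.3, so result = 1
(A ∨ A) = max(0.3, 0.3) = 0.3
((A ∨ A) → A): 0.3 ≤ 0.3, so result = 1
((A → A) ∧ ((A ∨ A) → A)) = min(1, 1) = 1
(((A → A) ∧ ((A ∨ A) → A)) ∧ C) = min(1, 0.9) = 0.9
¬(((A → A) ∧ ((A ∨ A) → A)) ∧ C): Gödel ¬ of 0.9 = 0 (operand ≠ 0)
(¬(A → C) → ¬(((A → A) ∧ ((A ∨ A) → A)) ∧ C)): 0 ≤ 0, so result = 1
¬(¬(A → C) → ¬(((A → A) ∧ ((A ∨ A) → A)) ∧ C)): Gödel ¬ of 1 = 0 (operand ≠ 0)
¬¬(¬(A → C) → ¬(((A → A) ∧ ((A ∨ A) → A)) ∧ C)): Gödel ¬ of 0 = 1 (operand is 0)
((A ∨ B) ∨ ¬¬(¬(A → C) → ¬(((A → A) ∧ ((A ∨ A) → A)) ∧ C))) = max(0.3, 1) = 1
¬B: Gödel ¬ of 0.1 = 0 (operand ≠ 0)
(A ∨ C) = max(0.3, 0.9) = 0.9
(¬B ∧ (A ∨ C)) = min(0, 0.9) = 0
((¬B ∧ (A ∨ C)) ∨ B) = max(0, 0.1) = 0.1
(((A ∨ B) ∨ ¬¬(¬(A → C) → ¬(((A → A) ∧ ((A ∨ A) → A)) ∧ C))) ∧ ((¬B ∧ (A ∨ C)) ∨ B)) = min(1, 0.1) = 0.1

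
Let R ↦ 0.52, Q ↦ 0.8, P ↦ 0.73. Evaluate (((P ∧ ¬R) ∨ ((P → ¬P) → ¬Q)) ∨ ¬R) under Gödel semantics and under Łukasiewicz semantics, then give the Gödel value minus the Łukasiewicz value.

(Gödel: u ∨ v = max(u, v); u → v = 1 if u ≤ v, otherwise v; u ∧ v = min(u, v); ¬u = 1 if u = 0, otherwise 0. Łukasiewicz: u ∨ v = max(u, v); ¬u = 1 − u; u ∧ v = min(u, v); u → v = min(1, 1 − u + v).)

0.34

Gödel evaluation:
  ¬R: Gödel ¬ of 0.52 = 0 (operand ≠ 0)
  (P ∧ ¬R) = min(0.73, 0) = 0
  ¬P: Gödel ¬ of 0.73 = 0 (operand ≠ 0)
  (P → ¬P): 0.73 > 0, so result = 0
  ¬Q: Gödel ¬ of 0.8 = 0 (operand ≠ 0)
  ((P → ¬P) → ¬Q): 0 ≤ 0, so result = 1
  ((P ∧ ¬R) ∨ ((P → ¬P) → ¬Q)) = max(0, 1) = 1
  ¬R: Gödel ¬ of 0.52 = 0 (operand ≠ 0)
  (((P ∧ ¬R) ∨ ((P → ¬P) → ¬Q)) ∨ ¬R) = max(1, 0) = 1
  Gödel value = 1
Łukasiewicz evaluation:
  ¬R: Łukasiewicz ¬ gives 1 − 0.52 = 0.48
  (P ∧ ¬R) = min(0.73, 0.48) = 0.48
  ¬P: Łukasiewicz ¬ gives 1 − 0.73 = 0.27
  (P → ¬P): min(1, 1 − 0.73 + 0.27) = 0.54
  ¬Q: Łukasiewicz ¬ gives 1 − 0.8 = 0.2
  ((P → ¬P) → ¬Q): min(1, 1 − 0.54 + 0.2) = 0.66
  ((P ∧ ¬R) ∨ ((P → ¬P) → ¬Q)) = max(0.48, 0.66) = 0.66
  ¬R: Łukasiewicz ¬ gives 1 − 0.52 = 0.48
  (((P ∧ ¬R) ∨ ((P → ¬P) → ¬Q)) ∨ ¬R) = max(0.66, 0.48) = 0.66
  Łukasiewicz value = 0.66
Difference: 1 − 0.66 = 0.34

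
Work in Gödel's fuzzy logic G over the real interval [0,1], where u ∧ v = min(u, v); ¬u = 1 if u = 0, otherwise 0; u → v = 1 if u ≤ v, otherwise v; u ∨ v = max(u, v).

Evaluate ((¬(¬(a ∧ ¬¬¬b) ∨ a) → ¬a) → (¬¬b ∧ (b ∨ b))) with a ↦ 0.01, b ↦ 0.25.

¬b: Gödel ¬ of 0.25 = 0 (operand ≠ 0)
¬¬b: Gödel ¬ of 0 = 1 (operand is 0)
¬¬¬b: Gödel ¬ of 1 = 0 (operand ≠ 0)
(a ∧ ¬¬¬b) = min(0.01, 0) = 0
¬(a ∧ ¬¬¬b): Gödel ¬ of 0 = 1 (operand is 0)
(¬(a ∧ ¬¬¬b) ∨ a) = max(1, 0.01) = 1
¬(¬(a ∧ ¬¬¬b) ∨ a): Gödel ¬ of 1 = 0 (operand ≠ 0)
¬a: Gödel ¬ of 0.01 = 0 (operand ≠ 0)
(¬(¬(a ∧ ¬¬¬b) ∨ a) → ¬a): 0 ≤ 0, so result = 1
¬b: Gödel ¬ of 0.25 = 0 (operand ≠ 0)
¬¬b: Gödel ¬ of 0 = 1 (operand is 0)
(b ∨ b) = max(0.25, 0.25) = 0.25
(¬¬b ∧ (b ∨ b)) = min(1, 0.25) = 0.25
((¬(¬(a ∧ ¬¬¬b) ∨ a) → ¬a) → (¬¬b ∧ (b ∨ b))): 1 > 0.25, so result = 0.25

0.25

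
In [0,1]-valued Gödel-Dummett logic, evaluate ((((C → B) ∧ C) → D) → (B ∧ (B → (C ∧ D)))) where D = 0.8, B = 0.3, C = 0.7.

0.30

(C → B): 0.7 > 0.3, so result = 0.3
((C → B) ∧ C) = min(0.3, 0.7) = 0.3
(((C → B) ∧ C) → D): 0.3 ≤ 0.8, so result = 1
(C ∧ D) = min(0.7, 0.8) = 0.7
(B → (C ∧ D)): 0.3 ≤ 0.7, so result = 1
(B ∧ (B → (C ∧ D))) = min(0.3, 1) = 0.3
((((C → B) ∧ C) → D) → (B ∧ (B → (C ∧ D)))): 1 > 0.3, so result = 0.3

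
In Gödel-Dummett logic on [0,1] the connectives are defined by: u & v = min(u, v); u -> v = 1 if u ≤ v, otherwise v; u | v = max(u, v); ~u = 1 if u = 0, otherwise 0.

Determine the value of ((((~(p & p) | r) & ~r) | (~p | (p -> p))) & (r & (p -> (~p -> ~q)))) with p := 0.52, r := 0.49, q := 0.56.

(p & p) = min(0.52, 0.52) = 0.52
~(p & p): Gödel ¬ of 0.52 = 0 (operand ≠ 0)
(~(p & p) | r) = max(0, 0.49) = 0.49
~r: Gödel ¬ of 0.49 = 0 (operand ≠ 0)
((~(p & p) | r) & ~r) = min(0.49, 0) = 0
~p: Gödel ¬ of 0.52 = 0 (operand ≠ 0)
(p -> p): 0.52 ≤ 0.52, so result = 1
(~p | (p -> p)) = max(0, 1) = 1
(((~(p & p) | r) & ~r) | (~p | (p -> p))) = max(0, 1) = 1
~p: Gödel ¬ of 0.52 = 0 (operand ≠ 0)
~q: Gödel ¬ of 0.56 = 0 (operand ≠ 0)
(~p -> ~q): 0 ≤ 0, so result = 1
(p -> (~p -> ~q)): 0.52 ≤ 1, so result = 1
(r & (p -> (~p -> ~q))) = min(0.49, 1) = 0.49
((((~(p & p) | r) & ~r) | (~p | (p -> p))) & (r & (p -> (~p -> ~q)))) = min(1, 0.49) = 0.49

0.49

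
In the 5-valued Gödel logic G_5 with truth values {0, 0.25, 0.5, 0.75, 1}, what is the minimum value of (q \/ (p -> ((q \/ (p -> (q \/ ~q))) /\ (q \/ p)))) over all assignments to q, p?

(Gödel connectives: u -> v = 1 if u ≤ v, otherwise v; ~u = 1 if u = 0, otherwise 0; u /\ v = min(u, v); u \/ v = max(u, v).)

The minimum is attained at q = 0.25, p = 0.5:
  ~q: Gödel ¬ of 0.25 = 0 (operand ≠ 0)
  (q \/ ~q) = max(0.25, 0) = 0.25
  (p -> (q \/ ~q)): 0.5 > 0.25, so result = 0.25
  (q \/ (p -> (q \/ ~q))) = max(0.25, 0.25) = 0.25
  (q \/ p) = max(0.25, 0.5) = 0.5
  ((q \/ (p -> (q \/ ~q))) /\ (q \/ p)) = min(0.25, 0.5) = 0.25
  (p -> ((q \/ (p -> (q \/ ~q))) /\ (q \/ p))): 0.5 > 0.25, so result = 0.25
  (q \/ (p -> ((q \/ (p -> (q \/ ~q))) /\ (q \/ p)))) = max(0.25, 0.25) = 0.25
Checking all 25 assignments confirms none give a value below 0.25.

0.25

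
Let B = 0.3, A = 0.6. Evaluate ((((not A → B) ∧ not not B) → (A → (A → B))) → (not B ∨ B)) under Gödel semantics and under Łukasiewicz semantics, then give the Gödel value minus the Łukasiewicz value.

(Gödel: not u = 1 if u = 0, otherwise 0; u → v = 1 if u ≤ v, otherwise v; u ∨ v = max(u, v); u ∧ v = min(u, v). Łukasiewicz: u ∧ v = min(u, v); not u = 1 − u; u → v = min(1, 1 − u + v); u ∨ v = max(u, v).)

Gödel evaluation:
  not A: Gödel ¬ of 0.6 = 0 (operand ≠ 0)
  (not A → B): 0 ≤ 0.3, so result = 1
  not B: Gödel ¬ of 0.3 = 0 (operand ≠ 0)
  not not B: Gödel ¬ of 0 = 1 (operand is 0)
  ((not A → B) ∧ not not B) = min(1, 1) = 1
  (A → B): 0.6 > 0.3, so result = 0.3
  (A → (A → B)): 0.6 > 0.3, so result = 0.3
  (((not A → B) ∧ not not B) → (A → (A → B))): 1 > 0.3, so result = 0.3
  not B: Gödel ¬ of 0.3 = 0 (operand ≠ 0)
  (not B ∨ B) = max(0, 0.3) = 0.3
  ((((not A → B) ∧ not not B) → (A → (A → B))) → (not B ∨ B)): 0.3 ≤ 0.3, so result = 1
  Gödel value = 1
Łukasiewicz evaluation:
  not A: Łukasiewicz ¬ gives 1 − 0.6 = 0.4
  (not A → B): min(1, 1 − 0.4 + 0.3) = 0.9
  not B: Łukasiewicz ¬ gives 1 − 0.3 = 0.7
  not not B: Łukasiewicz ¬ gives 1 − 0.7 = 0.3
  ((not A → B) ∧ not not B) = min(0.9, 0.3) = 0.3
  (A → B): min(1, 1 − 0.6 + 0.3) = 0.7
  (A → (A → B)): min(1, 1 − 0.6 + 0.7) = 1
  (((not A → B) ∧ not not B) → (A → (A → B))): min(1, 1 − 0.3 + 1) = 1
  not B: Łukasiewicz ¬ gives 1 − 0.3 = 0.7
  (not B ∨ B) = max(0.7, 0.3) = 0.7
  ((((not A → B) ∧ not not B) → (A → (A → B))) → (not B ∨ B)): min(1, 1 − 1 + 0.7) = 0.7
  Łukasiewicz value = 0.7
Difference: 1 − 0.7 = 0.30

0.30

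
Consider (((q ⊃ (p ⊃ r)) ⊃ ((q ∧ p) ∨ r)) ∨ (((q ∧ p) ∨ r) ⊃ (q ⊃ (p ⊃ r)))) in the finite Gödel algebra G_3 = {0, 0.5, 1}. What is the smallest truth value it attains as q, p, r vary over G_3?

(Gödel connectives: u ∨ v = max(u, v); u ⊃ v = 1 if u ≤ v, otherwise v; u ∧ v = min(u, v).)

1.00

Every assignment gives 1. For instance at q = 0, p = 0, r = 0:
  (p ⊃ r): 0 ≤ 0, so result = 1
  (q ⊃ (p ⊃ r)): 0 ≤ 1, so result = 1
  (q ∧ p) = min(0, 0) = 0
  ((q ∧ p) ∨ r) = max(0, 0) = 0
  ((q ⊃ (p ⊃ r)) ⊃ ((q ∧ p) ∨ r)): 1 > 0, so result = 0
  (q ∧ p) = min(0, 0) = 0
  ((q ∧ p) ∨ r) = max(0, 0) = 0
  (p ⊃ r): 0 ≤ 0, so result = 1
  (q ⊃ (p ⊃ r)): 0 ≤ 1, so result = 1
  (((q ∧ p) ∨ r) ⊃ (q ⊃ (p ⊃ r))): 0 ≤ 1, so result = 1
  (((q ⊃ (p ⊃ r)) ⊃ ((q ∧ p) ∨ r)) ∨ (((q ∧ p) ∨ r) ⊃ (q ⊃ (p ⊃ r)))) = max(0, 1) = 1
All 27 assignments give value 1 — the formula is a G_3-tautology.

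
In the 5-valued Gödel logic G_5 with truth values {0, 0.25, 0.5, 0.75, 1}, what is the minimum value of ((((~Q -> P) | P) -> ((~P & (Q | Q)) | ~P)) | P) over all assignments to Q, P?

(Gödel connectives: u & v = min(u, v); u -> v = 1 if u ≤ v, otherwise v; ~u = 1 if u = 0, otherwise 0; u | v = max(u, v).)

The minimum is attained at Q = 0, P = 0.25:
  ~Q: Gödel ¬ of 0 = 1 (operand is 0)
  (~Q -> P): 1 > 0.25, so result = 0.25
  ((~Q -> P) | P) = max(0.25, 0.25) = 0.25
  ~P: Gödel ¬ of 0.25 = 0 (operand ≠ 0)
  (Q | Q) = max(0, 0) = 0
  (~P & (Q | Q)) = min(0, 0) = 0
  ~P: Gödel ¬ of 0.25 = 0 (operand ≠ 0)
  ((~P & (Q | Q)) | ~P) = max(0, 0) = 0
  (((~Q -> P) | P) -> ((~P & (Q | Q)) | ~P)): 0.25 > 0, so result = 0
  ((((~Q -> P) | P) -> ((~P & (Q | Q)) | ~P)) | P) = max(0, 0.25) = 0.25
Checking all 25 assignments confirms none give a value below 0.25.

0.25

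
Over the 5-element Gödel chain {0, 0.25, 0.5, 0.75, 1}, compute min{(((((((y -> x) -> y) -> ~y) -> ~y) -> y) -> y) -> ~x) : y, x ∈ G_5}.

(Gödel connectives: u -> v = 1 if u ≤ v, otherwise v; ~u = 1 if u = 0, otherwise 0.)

The minimum is attained at y = 0, x = 0.25:
  (y -> x): 0 ≤ 0.25, so result = 1
  ((y -> x) -> y): 1 > 0, so result = 0
  ~y: Gödel ¬ of 0 = 1 (operand is 0)
  (((y -> x) -> y) -> ~y): 0 ≤ 1, so result = 1
  ~y: Gödel ¬ of 0 = 1 (operand is 0)
  ((((y -> x) -> y) -> ~y) -> ~y): 1 ≤ 1, so result = 1
  (((((y -> x) -> y) -> ~y) -> ~y) -> y): 1 > 0, so result = 0
  ((((((y -> x) -> y) -> ~y) -> ~y) -> y) -> y): 0 ≤ 0, so result = 1
  ~x: Gödel ¬ of 0.25 = 0 (operand ≠ 0)
  (((((((y -> x) -> y) -> ~y) -> ~y) -> y) -> y) -> ~x): 1 > 0, so result = 0
Checking all 25 assignments confirms none give a value below 0.00.

0.00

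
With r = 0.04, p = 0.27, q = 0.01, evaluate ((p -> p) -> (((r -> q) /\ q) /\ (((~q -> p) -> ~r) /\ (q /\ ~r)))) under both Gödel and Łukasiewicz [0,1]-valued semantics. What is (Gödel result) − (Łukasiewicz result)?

-0.01

Gödel evaluation:
  (p -> p): 0.27 ≤ 0.27, so result = 1
  (r -> q): 0.04 > 0.01, so result = 0.01
  ((r -> q) /\ q) = min(0.01, 0.01) = 0.01
  ~q: Gödel ¬ of 0.01 = 0 (operand ≠ 0)
  (~q -> p): 0 ≤ 0.27, so result = 1
  ~r: Gödel ¬ of 0.04 = 0 (operand ≠ 0)
  ((~q -> p) -> ~r): 1 > 0, so result = 0
  ~r: Gödel ¬ of 0.04 = 0 (operand ≠ 0)
  (q /\ ~r) = min(0.01, 0) = 0
  (((~q -> p) -> ~r) /\ (q /\ ~r)) = min(0, 0) = 0
  (((r -> q) /\ q) /\ (((~q -> p) -> ~r) /\ (q /\ ~r))) = min(0.01, 0) = 0
  ((p -> p) -> (((r -> q) /\ q) /\ (((~q -> p) -> ~r) /\ (q /\ ~r)))): 1 > 0, so result = 0
  Gödel value = 0
Łukasiewicz evaluation:
  (p -> p): min(1, 1 − 0.27 + 0.27) = 1
  (r -> q): min(1, 1 − 0.04 + 0.01) = 0.97
  ((r -> q) /\ q) = min(0.97, 0.01) = 0.01
  ~q: Łukasiewicz ¬ gives 1 − 0.01 = 0.99
  (~q -> p): min(1, 1 − 0.99 + 0.27) = 0.28
  ~r: Łukasiewicz ¬ gives 1 − 0.04 = 0.96
  ((~q -> p) -> ~r): min(1, 1 − 0.28 + 0.96) = 1
  ~r: Łukasiewicz ¬ gives 1 − 0.04 = 0.96
  (q /\ ~r) = min(0.01, 0.96) = 0.01
  (((~q -> p) -> ~r) /\ (q /\ ~r)) = min(1, 0.01) = 0.01
  (((r -> q) /\ q) /\ (((~q -> p) -> ~r) /\ (q /\ ~r))) = min(0.01, 0.01) = 0.01
  ((p -> p) -> (((r -> q) /\ q) /\ (((~q -> p) -> ~r) /\ (q /\ ~r)))): min(1, 1 − 1 + 0.01) = 0.01
  Łukasiewicz value = 0.01
Difference: 0 − 0.01 = -0.01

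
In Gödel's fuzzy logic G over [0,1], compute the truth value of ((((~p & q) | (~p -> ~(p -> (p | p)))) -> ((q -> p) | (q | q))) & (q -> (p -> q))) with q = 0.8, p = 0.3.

~p: Gödel ¬ of 0.3 = 0 (operand ≠ 0)
(~p & q) = min(0, 0.8) = 0
~p: Gödel ¬ of 0.3 = 0 (operand ≠ 0)
(p | p) = max(0.3, 0.3) = 0.3
(p -> (p | p)): 0.3 ≤ 0.3, so result = 1
~(p -> (p | p)): Gödel ¬ of 1 = 0 (operand ≠ 0)
(~p -> ~(p -> (p | p))): 0 ≤ 0, so result = 1
((~p & q) | (~p -> ~(p -> (p | p)))) = max(0, 1) = 1
(q -> p): 0.8 > 0.3, so result = 0.3
(q | q) = max(0.8, 0.8) = 0.8
((q -> p) | (q | q)) = max(0.3, 0.8) = 0.8
(((~p & q) | (~p -> ~(p -> (p | p)))) -> ((q -> p) | (q | q))): 1 > 0.8, so result = 0.8
(p -> q): 0.3 ≤ 0.8, so result = 1
(q -> (p -> q)): 0.8 ≤ 1, so result = 1
((((~p & q) | (~p -> ~(p -> (p | p)))) -> ((q -> p) | (q | q))) & (q -> (p -> q))) = min(0.8, 1) = 0.8

0.80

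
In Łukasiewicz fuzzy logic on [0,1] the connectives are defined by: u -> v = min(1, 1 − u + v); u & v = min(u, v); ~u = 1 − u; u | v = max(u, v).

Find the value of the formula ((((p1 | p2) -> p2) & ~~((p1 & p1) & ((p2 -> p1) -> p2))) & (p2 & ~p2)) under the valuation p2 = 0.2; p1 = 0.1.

0.10

(p1 | p2) = max(0.1, 0.2) = 0.2
((p1 | p2) -> p2): min(1, 1 − 0.2 + 0.2) = 1
(p1 & p1) = min(0.1, 0.1) = 0.1
(p2 -> p1): min(1, 1 − 0.2 + 0.1) = 0.9
((p2 -> p1) -> p2): min(1, 1 − 0.9 + 0.2) = 0.3
((p1 & p1) & ((p2 -> p1) -> p2)) = min(0.1, 0.3) = 0.1
~((p1 & p1) & ((p2 -> p1) -> p2)): Łukasiewicz ¬ gives 1 − 0.1 = 0.9
~~((p1 & p1) & ((p2 -> p1) -> p2)): Łukasiewicz ¬ gives 1 − 0.9 = 0.1
(((p1 | p2) -> p2) & ~~((p1 & p1) & ((p2 -> p1) -> p2))) = min(1, 0.1) = 0.1
~p2: Łukasiewicz ¬ gives 1 − 0.2 = 0.8
(p2 & ~p2) = min(0.2, 0.8) = 0.2
((((p1 | p2) -> p2) & ~~((p1 & p1) & ((p2 -> p1) -> p2))) & (p2 & ~p2)) = min(0.1, 0.2) = 0.1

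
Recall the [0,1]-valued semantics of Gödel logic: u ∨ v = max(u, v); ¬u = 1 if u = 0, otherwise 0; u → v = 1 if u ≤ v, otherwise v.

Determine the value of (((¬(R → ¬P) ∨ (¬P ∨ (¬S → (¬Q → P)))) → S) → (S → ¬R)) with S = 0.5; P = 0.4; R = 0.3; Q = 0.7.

¬P: Gödel ¬ of 0.4 = 0 (operand ≠ 0)
(R → ¬P): 0.3 > 0, so result = 0
¬(R → ¬P): Gödel ¬ of 0 = 1 (operand is 0)
¬P: Gödel ¬ of 0.4 = 0 (operand ≠ 0)
¬S: Gödel ¬ of 0.5 = 0 (operand ≠ 0)
¬Q: Gödel ¬ of 0.7 = 0 (operand ≠ 0)
(¬Q → P): 0 ≤ 0.4, so result = 1
(¬S → (¬Q → P)): 0 ≤ 1, so result = 1
(¬P ∨ (¬S → (¬Q → P))) = max(0, 1) = 1
(¬(R → ¬P) ∨ (¬P ∨ (¬S → (¬Q → P)))) = max(1, 1) = 1
((¬(R → ¬P) ∨ (¬P ∨ (¬S → (¬Q → P)))) → S): 1 > 0.5, so result = 0.5
¬R: Gödel ¬ of 0.3 = 0 (operand ≠ 0)
(S → ¬R): 0.5 > 0, so result = 0
(((¬(R → ¬P) ∨ (¬P ∨ (¬S → (¬Q → P)))) → S) → (S → ¬R)): 0.5 > 0, so result = 0

0.00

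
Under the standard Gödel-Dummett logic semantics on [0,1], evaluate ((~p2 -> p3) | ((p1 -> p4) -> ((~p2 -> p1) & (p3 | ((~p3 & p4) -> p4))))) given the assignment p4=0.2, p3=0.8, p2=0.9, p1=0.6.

1.00

~p2: Gödel ¬ of 0.9 = 0 (operand ≠ 0)
(~p2 -> p3): 0 ≤ 0.8, so result = 1
(p1 -> p4): 0.6 > 0.2, so result = 0.2
~p2: Gödel ¬ of 0.9 = 0 (operand ≠ 0)
(~p2 -> p1): 0 ≤ 0.6, so result = 1
~p3: Gödel ¬ of 0.8 = 0 (operand ≠ 0)
(~p3 & p4) = min(0, 0.2) = 0
((~p3 & p4) -> p4): 0 ≤ 0.2, so result = 1
(p3 | ((~p3 & p4) -> p4)) = max(0.8, 1) = 1
((~p2 -> p1) & (p3 | ((~p3 & p4) -> p4))) = min(1, 1) = 1
((p1 -> p4) -> ((~p2 -> p1) & (p3 | ((~p3 & p4) -> p4)))): 0.2 ≤ 1, so result = 1
((~p2 -> p3) | ((p1 -> p4) -> ((~p2 -> p1) & (p3 | ((~p3 & p4) -> p4))))) = max(1, 1) = 1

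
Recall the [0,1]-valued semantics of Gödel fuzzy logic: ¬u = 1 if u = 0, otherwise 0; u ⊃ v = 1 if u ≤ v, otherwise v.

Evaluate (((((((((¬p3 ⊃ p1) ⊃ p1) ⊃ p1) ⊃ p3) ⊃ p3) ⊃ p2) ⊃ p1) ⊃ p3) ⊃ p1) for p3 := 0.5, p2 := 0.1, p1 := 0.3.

0.30

¬p3: Gödel ¬ of 0.5 = 0 (operand ≠ 0)
(¬p3 ⊃ p1): 0 ≤ 0.3, so result = 1
((¬p3 ⊃ p1) ⊃ p1): 1 > 0.3, so result = 0.3
(((¬p3 ⊃ p1) ⊃ p1) ⊃ p1): 0.3 ≤ 0.3, so result = 1
((((¬p3 ⊃ p1) ⊃ p1) ⊃ p1) ⊃ p3): 1 > 0.5, so result = 0.5
(((((¬p3 ⊃ p1) ⊃ p1) ⊃ p1) ⊃ p3) ⊃ p3): 0.5 ≤ 0.5, so result = 1
((((((¬p3 ⊃ p1) ⊃ p1) ⊃ p1) ⊃ p3) ⊃ p3) ⊃ p2): 1 > 0.1, so result = 0.1
(((((((¬p3 ⊃ p1) ⊃ p1) ⊃ p1) ⊃ p3) ⊃ p3) ⊃ p2) ⊃ p1): 0.1 ≤ 0.3, so result = 1
((((((((¬p3 ⊃ p1) ⊃ p1) ⊃ p1) ⊃ p3) ⊃ p3) ⊃ p2) ⊃ p1) ⊃ p3): 1 > 0.5, so result = 0.5
(((((((((¬p3 ⊃ p1) ⊃ p1) ⊃ p1) ⊃ p3) ⊃ p3) ⊃ p2) ⊃ p1) ⊃ p3) ⊃ p1): 0.5 > 0.3, so result = 0.3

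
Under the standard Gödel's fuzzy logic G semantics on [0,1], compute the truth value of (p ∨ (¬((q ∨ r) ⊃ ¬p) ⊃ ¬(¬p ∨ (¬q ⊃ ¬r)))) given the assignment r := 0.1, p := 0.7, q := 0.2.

0.70

(q ∨ r) = max(0.2, 0.1) = 0.2
¬p: Gödel ¬ of 0.7 = 0 (operand ≠ 0)
((q ∨ r) ⊃ ¬p): 0.2 > 0, so result = 0
¬((q ∨ r) ⊃ ¬p): Gödel ¬ of 0 = 1 (operand is 0)
¬p: Gödel ¬ of 0.7 = 0 (operand ≠ 0)
¬q: Gödel ¬ of 0.2 = 0 (operand ≠ 0)
¬r: Gödel ¬ of 0.1 = 0 (operand ≠ 0)
(¬q ⊃ ¬r): 0 ≤ 0, so result = 1
(¬p ∨ (¬q ⊃ ¬r)) = max(0, 1) = 1
¬(¬p ∨ (¬q ⊃ ¬r)): Gödel ¬ of 1 = 0 (operand ≠ 0)
(¬((q ∨ r) ⊃ ¬p) ⊃ ¬(¬p ∨ (¬q ⊃ ¬r))): 1 > 0, so result = 0
(p ∨ (¬((q ∨ r) ⊃ ¬p) ⊃ ¬(¬p ∨ (¬q ⊃ ¬r)))) = max(0.7, 0) = 0.7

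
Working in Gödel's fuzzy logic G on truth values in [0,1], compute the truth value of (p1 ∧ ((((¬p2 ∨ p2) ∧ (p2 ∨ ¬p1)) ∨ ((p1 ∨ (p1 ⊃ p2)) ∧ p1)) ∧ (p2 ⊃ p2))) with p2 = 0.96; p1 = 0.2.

0.20

¬p2: Gödel ¬ of 0.96 = 0 (operand ≠ 0)
(¬p2 ∨ p2) = max(0, 0.96) = 0.96
¬p1: Gödel ¬ of 0.2 = 0 (operand ≠ 0)
(p2 ∨ ¬p1) = max(0.96, 0) = 0.96
((¬p2 ∨ p2) ∧ (p2 ∨ ¬p1)) = min(0.96, 0.96) = 0.96
(p1 ⊃ p2): 0.2 ≤ 0.96, so result = 1
(p1 ∨ (p1 ⊃ p2)) = max(0.2, 1) = 1
((p1 ∨ (p1 ⊃ p2)) ∧ p1) = min(1, 0.2) = 0.2
(((¬p2 ∨ p2) ∧ (p2 ∨ ¬p1)) ∨ ((p1 ∨ (p1 ⊃ p2)) ∧ p1)) = max(0.96, 0.2) = 0.96
(p2 ⊃ p2): 0.96 ≤ 0.96, so result = 1
((((¬p2 ∨ p2) ∧ (p2 ∨ ¬p1)) ∨ ((p1 ∨ (p1 ⊃ p2)) ∧ p1)) ∧ (p2 ⊃ p2)) = min(0.96, 1) = 0.96
(p1 ∧ ((((¬p2 ∨ p2) ∧ (p2 ∨ ¬p1)) ∨ ((p1 ∨ (p1 ⊃ p2)) ∧ p1)) ∧ (p2 ⊃ p2))) = min(0.2, 0.96) = 0.2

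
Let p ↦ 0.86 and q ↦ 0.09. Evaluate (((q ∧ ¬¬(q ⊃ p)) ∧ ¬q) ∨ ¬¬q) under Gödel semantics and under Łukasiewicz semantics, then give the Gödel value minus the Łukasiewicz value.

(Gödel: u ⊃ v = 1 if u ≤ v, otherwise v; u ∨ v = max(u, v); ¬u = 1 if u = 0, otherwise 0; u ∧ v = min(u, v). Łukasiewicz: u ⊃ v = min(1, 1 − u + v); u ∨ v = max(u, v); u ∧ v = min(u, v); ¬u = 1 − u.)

0.91

Gödel evaluation:
  (q ⊃ p): 0.09 ≤ 0.86, so result = 1
  ¬(q ⊃ p): Gödel ¬ of 1 = 0 (operand ≠ 0)
  ¬¬(q ⊃ p): Gödel ¬ of 0 = 1 (operand is 0)
  (q ∧ ¬¬(q ⊃ p)) = min(0.09, 1) = 0.09
  ¬q: Gödel ¬ of 0.09 = 0 (operand ≠ 0)
  ((q ∧ ¬¬(q ⊃ p)) ∧ ¬q) = min(0.09, 0) = 0
  ¬q: Gödel ¬ of 0.09 = 0 (operand ≠ 0)
  ¬¬q: Gödel ¬ of 0 = 1 (operand is 0)
  (((q ∧ ¬¬(q ⊃ p)) ∧ ¬q) ∨ ¬¬q) = max(0, 1) = 1
  Gödel value = 1
Łukasiewicz evaluation:
  (q ⊃ p): min(1, 1 − 0.09 + 0.86) = 1
  ¬(q ⊃ p): Łukasiewicz ¬ gives 1 − 1 = 0
  ¬¬(q ⊃ p): Łukasiewicz ¬ gives 1 − 0 = 1
  (q ∧ ¬¬(q ⊃ p)) = min(0.09, 1) = 0.09
  ¬q: Łukasiewicz ¬ gives 1 − 0.09 = 0.91
  ((q ∧ ¬¬(q ⊃ p)) ∧ ¬q) = min(0.09, 0.91) = 0.09
  ¬q: Łukasiewicz ¬ gives 1 − 0.09 = 0.91
  ¬¬q: Łukasiewicz ¬ gives 1 − 0.91 = 0.09
  (((q ∧ ¬¬(q ⊃ p)) ∧ ¬q) ∨ ¬¬q) = max(0.09, 0.09) = 0.09
  Łukasiewicz value = 0.09
Difference: 1 − 0.09 = 0.91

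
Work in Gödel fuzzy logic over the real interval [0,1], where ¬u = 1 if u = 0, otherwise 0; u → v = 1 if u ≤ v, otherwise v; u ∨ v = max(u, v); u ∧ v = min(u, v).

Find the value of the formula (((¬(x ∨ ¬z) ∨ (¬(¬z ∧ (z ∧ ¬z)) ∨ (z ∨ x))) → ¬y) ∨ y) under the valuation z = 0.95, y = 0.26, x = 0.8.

0.26

¬z: Gödel ¬ of 0.95 = 0 (operand ≠ 0)
(x ∨ ¬z) = max(0.8, 0) = 0.8
¬(x ∨ ¬z): Gödel ¬ of 0.8 = 0 (operand ≠ 0)
¬z: Gödel ¬ of 0.95 = 0 (operand ≠ 0)
¬z: Gödel ¬ of 0.95 = 0 (operand ≠ 0)
(z ∧ ¬z) = min(0.95, 0) = 0
(¬z ∧ (z ∧ ¬z)) = min(0, 0) = 0
¬(¬z ∧ (z ∧ ¬z)): Gödel ¬ of 0 = 1 (operand is 0)
(z ∨ x) = max(0.95, 0.8) = 0.95
(¬(¬z ∧ (z ∧ ¬z)) ∨ (z ∨ x)) = max(1, 0.95) = 1
(¬(x ∨ ¬z) ∨ (¬(¬z ∧ (z ∧ ¬z)) ∨ (z ∨ x))) = max(0, 1) = 1
¬y: Gödel ¬ of 0.26 = 0 (operand ≠ 0)
((¬(x ∨ ¬z) ∨ (¬(¬z ∧ (z ∧ ¬z)) ∨ (z ∨ x))) → ¬y): 1 > 0, so result = 0
(((¬(x ∨ ¬z) ∨ (¬(¬z ∧ (z ∧ ¬z)) ∨ (z ∨ x))) → ¬y) ∨ y) = max(0, 0.26) = 0.26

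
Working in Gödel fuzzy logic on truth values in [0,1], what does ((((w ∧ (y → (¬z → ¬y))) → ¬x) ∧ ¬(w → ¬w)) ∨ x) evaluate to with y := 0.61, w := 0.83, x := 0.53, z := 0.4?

¬z: Gödel ¬ of 0.4 = 0 (operand ≠ 0)
¬y: Gödel ¬ of 0.61 = 0 (operand ≠ 0)
(¬z → ¬y): 0 ≤ 0, so result = 1
(y → (¬z → ¬y)): 0.61 ≤ 1, so result = 1
(w ∧ (y → (¬z → ¬y))) = min(0.83, 1) = 0.83
¬x: Gödel ¬ of 0.53 = 0 (operand ≠ 0)
((w ∧ (y → (¬z → ¬y))) → ¬x): 0.83 > 0, so result = 0
¬w: Gödel ¬ of 0.83 = 0 (operand ≠ 0)
(w → ¬w): 0.83 > 0, so result = 0
¬(w → ¬w): Gödel ¬ of 0 = 1 (operand is 0)
(((w ∧ (y → (¬z → ¬y))) → ¬x) ∧ ¬(w → ¬w)) = min(0, 1) = 0
((((w ∧ (y → (¬z → ¬y))) → ¬x) ∧ ¬(w → ¬w)) ∨ x) = max(0, 0.53) = 0.53

0.53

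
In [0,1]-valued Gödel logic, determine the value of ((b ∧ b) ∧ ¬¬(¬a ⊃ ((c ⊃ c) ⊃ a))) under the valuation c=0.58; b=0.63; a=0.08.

0.63

(b ∧ b) = min(0.63, 0.63) = 0.63
¬a: Gödel ¬ of 0.08 = 0 (operand ≠ 0)
(c ⊃ c): 0.58 ≤ 0.58, so result = 1
((c ⊃ c) ⊃ a): 1 > 0.08, so result = 0.08
(¬a ⊃ ((c ⊃ c) ⊃ a)): 0 ≤ 0.08, so result = 1
¬(¬a ⊃ ((c ⊃ c) ⊃ a)): Gödel ¬ of 1 = 0 (operand ≠ 0)
¬¬(¬a ⊃ ((c ⊃ c) ⊃ a)): Gödel ¬ of 0 = 1 (operand is 0)
((b ∧ b) ∧ ¬¬(¬a ⊃ ((c ⊃ c) ⊃ a))) = min(0.63, 1) = 0.63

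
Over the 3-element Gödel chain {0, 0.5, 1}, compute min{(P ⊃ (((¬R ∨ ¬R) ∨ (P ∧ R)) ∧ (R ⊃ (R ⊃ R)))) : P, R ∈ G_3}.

The minimum is attained at P = 1, R = 0.5:
  ¬R: Gödel ¬ of 0.5 = 0 (operand ≠ 0)
  ¬R: Gödel ¬ of 0.5 = 0 (operand ≠ 0)
  (¬R ∨ ¬R) = max(0, 0) = 0
  (P ∧ R) = min(1, 0.5) = 0.5
  ((¬R ∨ ¬R) ∨ (P ∧ R)) = max(0, 0.5) = 0.5
  (R ⊃ R): 0.5 ≤ 0.5, so result = 1
  (R ⊃ (R ⊃ R)): 0.5 ≤ 1, so result = 1
  (((¬R ∨ ¬R) ∨ (P ∧ R)) ∧ (R ⊃ (R ⊃ R))) = min(0.5, 1) = 0.5
  (P ⊃ (((¬R ∨ ¬R) ∨ (P ∧ R)) ∧ (R ⊃ (R ⊃ R)))): 1 > 0.5, so result = 0.5
Checking all 9 assignments confirms none give a value below 0.50.

0.50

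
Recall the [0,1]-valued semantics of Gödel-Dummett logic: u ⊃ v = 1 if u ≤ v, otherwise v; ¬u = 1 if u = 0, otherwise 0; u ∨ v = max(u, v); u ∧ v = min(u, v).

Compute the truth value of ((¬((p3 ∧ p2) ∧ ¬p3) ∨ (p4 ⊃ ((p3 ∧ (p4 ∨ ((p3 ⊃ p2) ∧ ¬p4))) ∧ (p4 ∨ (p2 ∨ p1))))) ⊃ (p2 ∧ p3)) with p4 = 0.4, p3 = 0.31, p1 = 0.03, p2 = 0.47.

(p3 ∧ p2) = min(0.31, 0.47) = 0.31
¬p3: Gödel ¬ of 0.31 = 0 (operand ≠ 0)
((p3 ∧ p2) ∧ ¬p3) = min(0.31, 0) = 0
¬((p3 ∧ p2) ∧ ¬p3): Gödel ¬ of 0 = 1 (operand is 0)
(p3 ⊃ p2): 0.31 ≤ 0.47, so result = 1
¬p4: Gödel ¬ of 0.4 = 0 (operand ≠ 0)
((p3 ⊃ p2) ∧ ¬p4) = min(1, 0) = 0
(p4 ∨ ((p3 ⊃ p2) ∧ ¬p4)) = max(0.4, 0) = 0.4
(p3 ∧ (p4 ∨ ((p3 ⊃ p2) ∧ ¬p4))) = min(0.31, 0.4) = 0.31
(p2 ∨ p1) = max(0.47, 0.03) = 0.47
(p4 ∨ (p2 ∨ p1)) = max(0.4, 0.47) = 0.47
((p3 ∧ (p4 ∨ ((p3 ⊃ p2) ∧ ¬p4))) ∧ (p4 ∨ (p2 ∨ p1))) = min(0.31, 0.47) = 0.31
(p4 ⊃ ((p3 ∧ (p4 ∨ ((p3 ⊃ p2) ∧ ¬p4))) ∧ (p4 ∨ (p2 ∨ p1)))): 0.4 > 0.31, so result = 0.31
(¬((p3 ∧ p2) ∧ ¬p3) ∨ (p4 ⊃ ((p3 ∧ (p4 ∨ ((p3 ⊃ p2) ∧ ¬p4))) ∧ (p4 ∨ (p2 ∨ p1))))) = max(1, 0.31) = 1
(p2 ∧ p3) = min(0.47, 0.31) = 0.31
((¬((p3 ∧ p2) ∧ ¬p3) ∨ (p4 ⊃ ((p3 ∧ (p4 ∨ ((p3 ⊃ p2) ∧ ¬p4))) ∧ (p4 ∨ (p2 ∨ p1))))) ⊃ (p2 ∧ p3)): 1 > 0.31, so result = 0.31

0.31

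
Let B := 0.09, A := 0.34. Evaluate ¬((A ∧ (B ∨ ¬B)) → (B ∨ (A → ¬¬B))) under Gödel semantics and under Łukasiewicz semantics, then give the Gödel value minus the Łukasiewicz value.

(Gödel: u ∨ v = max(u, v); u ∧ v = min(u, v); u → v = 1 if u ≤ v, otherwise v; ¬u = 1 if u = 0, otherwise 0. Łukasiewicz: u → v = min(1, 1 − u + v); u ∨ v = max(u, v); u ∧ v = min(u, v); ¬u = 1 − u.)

Gödel evaluation:
  ¬B: Gödel ¬ of 0.09 = 0 (operand ≠ 0)
  (B ∨ ¬B) = max(0.09, 0) = 0.09
  (A ∧ (B ∨ ¬B)) = min(0.34, 0.09) = 0.09
  ¬B: Gödel ¬ of 0.09 = 0 (operand ≠ 0)
  ¬¬B: Gödel ¬ of 0 = 1 (operand is 0)
  (A → ¬¬B): 0.34 ≤ 1, so result = 1
  (B ∨ (A → ¬¬B)) = max(0.09, 1) = 1
  ((A ∧ (B ∨ ¬B)) → (B ∨ (A → ¬¬B))): 0.09 ≤ 1, so result = 1
  ¬((A ∧ (B ∨ ¬B)) → (B ∨ (A → ¬¬B))): Gödel ¬ of 1 = 0 (operand ≠ 0)
  Gödel value = 0
Łukasiewicz evaluation:
  ¬B: Łukasiewicz ¬ gives 1 − 0.09 = 0.91
  (B ∨ ¬B) = max(0.09, 0.91) = 0.91
  (A ∧ (B ∨ ¬B)) = min(0.34, 0.91) = 0.34
  ¬B: Łukasiewicz ¬ gives 1 − 0.09 = 0.91
  ¬¬B: Łukasiewicz ¬ gives 1 − 0.91 = 0.09
  (A → ¬¬B): min(1, 1 − 0.34 + 0.09) = 0.75
  (B ∨ (A → ¬¬B)) = max(0.09, 0.75) = 0.75
  ((A ∧ (B ∨ ¬B)) → (B ∨ (A → ¬¬B))): min(1, 1 − 0.34 + 0.75) = 1
  ¬((A ∧ (B ∨ ¬B)) → (B ∨ (A → ¬¬B))): Łukasiewicz ¬ gives 1 − 1 = 0
  Łukasiewicz value = 0
Difference: 0 − 0 = 0.00

0.00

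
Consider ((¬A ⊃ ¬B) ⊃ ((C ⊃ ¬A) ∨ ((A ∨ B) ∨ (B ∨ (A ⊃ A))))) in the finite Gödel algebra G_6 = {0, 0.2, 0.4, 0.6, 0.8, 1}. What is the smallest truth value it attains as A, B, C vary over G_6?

1.00

Every assignment gives 1. For instance at A = 0, B = 0, C = 0:
  ¬A: Gödel ¬ of 0 = 1 (operand is 0)
  ¬B: Gödel ¬ of 0 = 1 (operand is 0)
  (¬A ⊃ ¬B): 1 ≤ 1, so result = 1
  ¬A: Gödel ¬ of 0 = 1 (operand is 0)
  (C ⊃ ¬A): 0 ≤ 1, so result = 1
  (A ∨ B) = max(0, 0) = 0
  (A ⊃ A): 0 ≤ 0, so result = 1
  (B ∨ (A ⊃ A)) = max(0, 1) = 1
  ((A ∨ B) ∨ (B ∨ (A ⊃ A))) = max(0, 1) = 1
  ((C ⊃ ¬A) ∨ ((A ∨ B) ∨ (B ∨ (A ⊃ A)))) = max(1, 1) = 1
  ((¬A ⊃ ¬B) ⊃ ((C ⊃ ¬A) ∨ ((A ∨ B) ∨ (B ∨ (A ⊃ A))))): 1 ≤ 1, so result = 1
All 216 assignments give value 1 — the formula is a G_6-tautology.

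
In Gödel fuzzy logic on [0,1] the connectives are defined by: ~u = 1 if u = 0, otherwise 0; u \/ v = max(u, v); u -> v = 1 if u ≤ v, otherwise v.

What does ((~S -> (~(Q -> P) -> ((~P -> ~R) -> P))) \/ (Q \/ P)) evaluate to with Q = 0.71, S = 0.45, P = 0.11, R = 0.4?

1.00

~S: Gödel ¬ of 0.45 = 0 (operand ≠ 0)
(Q -> P): 0.71 > 0.11, so result = 0.11
~(Q -> P): Gödel ¬ of 0.11 = 0 (operand ≠ 0)
~P: Gödel ¬ of 0.11 = 0 (operand ≠ 0)
~R: Gödel ¬ of 0.4 = 0 (operand ≠ 0)
(~P -> ~R): 0 ≤ 0, so result = 1
((~P -> ~R) -> P): 1 > 0.11, so result = 0.11
(~(Q -> P) -> ((~P -> ~R) -> P)): 0 ≤ 0.11, so result = 1
(~S -> (~(Q -> P) -> ((~P -> ~R) -> P))): 0 ≤ 1, so result = 1
(Q \/ P) = max(0.71, 0.11) = 0.71
((~S -> (~(Q -> P) -> ((~P -> ~R) -> P))) \/ (Q \/ P)) = max(1, 0.71) = 1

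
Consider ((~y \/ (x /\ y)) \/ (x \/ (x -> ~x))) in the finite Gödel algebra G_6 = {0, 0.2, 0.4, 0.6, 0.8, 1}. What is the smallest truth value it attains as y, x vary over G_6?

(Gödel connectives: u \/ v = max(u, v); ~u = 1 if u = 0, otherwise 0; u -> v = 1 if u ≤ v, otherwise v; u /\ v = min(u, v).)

0.20

The minimum is attained at y = 0.2, x = 0.2:
  ~y: Gödel ¬ of 0.2 = 0 (operand ≠ 0)
  (x /\ y) = min(0.2, 0.2) = 0.2
  (~y \/ (x /\ y)) = max(0, 0.2) = 0.2
  ~x: Gödel ¬ of 0.2 = 0 (operand ≠ 0)
  (x -> ~x): 0.2 > 0, so result = 0
  (x \/ (x -> ~x)) = max(0.2, 0) = 0.2
  ((~y \/ (x /\ y)) \/ (x \/ (x -> ~x))) = max(0.2, 0.2) = 0.2
Checking all 36 assignments confirms none give a value below 0.20.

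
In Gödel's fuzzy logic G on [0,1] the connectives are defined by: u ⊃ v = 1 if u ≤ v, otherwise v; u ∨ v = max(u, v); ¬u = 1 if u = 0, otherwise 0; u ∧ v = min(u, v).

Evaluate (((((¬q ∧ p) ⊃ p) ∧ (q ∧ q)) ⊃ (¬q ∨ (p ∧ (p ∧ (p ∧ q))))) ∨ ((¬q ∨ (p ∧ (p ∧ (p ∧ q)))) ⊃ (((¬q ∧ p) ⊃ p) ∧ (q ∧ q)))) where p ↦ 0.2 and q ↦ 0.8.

1.00

¬q: Gödel ¬ of 0.8 = 0 (operand ≠ 0)
(¬q ∧ p) = min(0, 0.2) = 0
((¬q ∧ p) ⊃ p): 0 ≤ 0.2, so result = 1
(q ∧ q) = min(0.8, 0.8) = 0.8
(((¬q ∧ p) ⊃ p) ∧ (q ∧ q)) = min(1, 0.8) = 0.8
¬q: Gödel ¬ of 0.8 = 0 (operand ≠ 0)
(p ∧ q) = min(0.2, 0.8) = 0.2
(p ∧ (p ∧ q)) = min(0.2, 0.2) = 0.2
(p ∧ (p ∧ (p ∧ q))) = min(0.2, 0.2) = 0.2
(¬q ∨ (p ∧ (p ∧ (p ∧ q)))) = max(0, 0.2) = 0.2
((((¬q ∧ p) ⊃ p) ∧ (q ∧ q)) ⊃ (¬q ∨ (p ∧ (p ∧ (p ∧ q))))): 0.8 > 0.2, so result = 0.2
¬q: Gödel ¬ of 0.8 = 0 (operand ≠ 0)
(p ∧ q) = min(0.2, 0.8) = 0.2
(p ∧ (p ∧ q)) = min(0.2, 0.2) = 0.2
(p ∧ (p ∧ (p ∧ q))) = min(0.2, 0.2) = 0.2
(¬q ∨ (p ∧ (p ∧ (p ∧ q)))) = max(0, 0.2) = 0.2
¬q: Gödel ¬ of 0.8 = 0 (operand ≠ 0)
(¬q ∧ p) = min(0, 0.2) = 0
((¬q ∧ p) ⊃ p): 0 ≤ 0.2, so result = 1
(q ∧ q) = min(0.8, 0.8) = 0.8
(((¬q ∧ p) ⊃ p) ∧ (q ∧ q)) = min(1, 0.8) = 0.8
((¬q ∨ (p ∧ (p ∧ (p ∧ q)))) ⊃ (((¬q ∧ p) ⊃ p) ∧ (q ∧ q))): 0.2 ≤ 0.8, so result = 1
(((((¬q ∧ p) ⊃ p) ∧ (q ∧ q)) ⊃ (¬q ∨ (p ∧ (p ∧ (p ∧ q))))) ∨ ((¬q ∨ (p ∧ (p ∧ (p ∧ q)))) ⊃ (((¬q ∧ p) ⊃ p) ∧ (q ∧ q)))) = max(0.2, 1) = 1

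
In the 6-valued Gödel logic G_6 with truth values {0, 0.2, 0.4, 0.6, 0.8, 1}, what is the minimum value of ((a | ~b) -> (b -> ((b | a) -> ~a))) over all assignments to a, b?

The minimum is attained at a = 0.2, b = 0.2:
  ~b: Gödel ¬ of 0.2 = 0 (operand ≠ 0)
  (a | ~b) = max(0.2, 0) = 0.2
  (b | a) = max(0.2, 0.2) = 0.2
  ~a: Gödel ¬ of 0.2 = 0 (operand ≠ 0)
  ((b | a) -> ~a): 0.2 > 0, so result = 0
  (b -> ((b | a) -> ~a)): 0.2 > 0, so result = 0
  ((a | ~b) -> (b -> ((b | a) -> ~a))): 0.2 > 0, so result = 0
Checking all 36 assignments confirms none give a value below 0.00.

0.00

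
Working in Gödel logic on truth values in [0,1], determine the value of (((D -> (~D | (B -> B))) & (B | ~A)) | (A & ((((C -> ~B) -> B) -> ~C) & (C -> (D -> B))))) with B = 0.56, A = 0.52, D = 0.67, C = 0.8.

0.56

~D: Gödel ¬ of 0.67 = 0 (operand ≠ 0)
(B -> B): 0.56 ≤ 0.56, so result = 1
(~D | (B -> B)) = max(0, 1) = 1
(D -> (~D | (B -> B))): 0.67 ≤ 1, so result = 1
~A: Gödel ¬ of 0.52 = 0 (operand ≠ 0)
(B | ~A) = max(0.56, 0) = 0.56
((D -> (~D | (B -> B))) & (B | ~A)) = min(1, 0.56) = 0.56
~B: Gödel ¬ of 0.56 = 0 (operand ≠ 0)
(C -> ~B): 0.8 > 0, so result = 0
((C -> ~B) -> B): 0 ≤ 0.56, so result = 1
~C: Gödel ¬ of 0.8 = 0 (operand ≠ 0)
(((C -> ~B) -> B) -> ~C): 1 > 0, so result = 0
(D -> B): 0.67 > 0.56, so result = 0.56
(C -> (D -> B)): 0.8 > 0.56, so result = 0.56
((((C -> ~B) -> B) -> ~C) & (C -> (D -> B))) = min(0, 0.56) = 0
(A & ((((C -> ~B) -> B) -> ~C) & (C -> (D -> B)))) = min(0.52, 0) = 0
(((D -> (~D | (B -> B))) & (B | ~A)) | (A & ((((C -> ~B) -> B) -> ~C) & (C -> (D -> B))))) = max(0.56, 0) = 0.56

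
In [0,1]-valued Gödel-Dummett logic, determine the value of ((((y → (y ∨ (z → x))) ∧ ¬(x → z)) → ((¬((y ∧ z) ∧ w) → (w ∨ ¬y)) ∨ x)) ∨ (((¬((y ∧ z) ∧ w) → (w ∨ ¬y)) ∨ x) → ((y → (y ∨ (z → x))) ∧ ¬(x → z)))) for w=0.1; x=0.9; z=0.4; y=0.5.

1.00

(z → x): 0.4 ≤ 0.9, so result = 1
(y ∨ (z → x)) = max(0.5, 1) = 1
(y → (y ∨ (z → x))): 0.5 ≤ 1, so result = 1
(x → z): 0.9 > 0.4, so result = 0.4
¬(x → z): Gödel ¬ of 0.4 = 0 (operand ≠ 0)
((y → (y ∨ (z → x))) ∧ ¬(x → z)) = min(1, 0) = 0
(y ∧ z) = min(0.5, 0.4) = 0.4
((y ∧ z) ∧ w) = min(0.4, 0.1) = 0.1
¬((y ∧ z) ∧ w): Gödel ¬ of 0.1 = 0 (operand ≠ 0)
¬y: Gödel ¬ of 0.5 = 0 (operand ≠ 0)
(w ∨ ¬y) = max(0.1, 0) = 0.1
(¬((y ∧ z) ∧ w) → (w ∨ ¬y)): 0 ≤ 0.1, so result = 1
((¬((y ∧ z) ∧ w) → (w ∨ ¬y)) ∨ x) = max(1, 0.9) = 1
(((y → (y ∨ (z → x))) ∧ ¬(x → z)) → ((¬((y ∧ z) ∧ w) → (w ∨ ¬y)) ∨ x)): 0 ≤ 1, so result = 1
(y ∧ z) = min(0.5, 0.4) = 0.4
((y ∧ z) ∧ w) = min(0.4, 0.1) = 0.1
¬((y ∧ z) ∧ w): Gödel ¬ of 0.1 = 0 (operand ≠ 0)
¬y: Gödel ¬ of 0.5 = 0 (operand ≠ 0)
(w ∨ ¬y) = max(0.1, 0) = 0.1
(¬((y ∧ z) ∧ w) → (w ∨ ¬y)): 0 ≤ 0.1, so result = 1
((¬((y ∧ z) ∧ w) → (w ∨ ¬y)) ∨ x) = max(1, 0.9) = 1
(z → x): 0.4 ≤ 0.9, so result = 1
(y ∨ (z → x)) = max(0.5, 1) = 1
(y → (y ∨ (z → x))): 0.5 ≤ 1, so result = 1
(x → z): 0.9 > 0.4, so result = 0.4
¬(x → z): Gödel ¬ of 0.4 = 0 (operand ≠ 0)
((y → (y ∨ (z → x))) ∧ ¬(x → z)) = min(1, 0) = 0
(((¬((y ∧ z) ∧ w) → (w ∨ ¬y)) ∨ x) → ((y → (y ∨ (z → x))) ∧ ¬(x → z))): 1 > 0, so result = 0
((((y → (y ∨ (z → x))) ∧ ¬(x → z)) → ((¬((y ∧ z) ∧ w) → (w ∨ ¬y)) ∨ x)) ∨ (((¬((y ∧ z) ∧ w) → (w ∨ ¬y)) ∨ x) → ((y → (y ∨ (z → x))) ∧ ¬(x → z)))) = max(1, 0) = 1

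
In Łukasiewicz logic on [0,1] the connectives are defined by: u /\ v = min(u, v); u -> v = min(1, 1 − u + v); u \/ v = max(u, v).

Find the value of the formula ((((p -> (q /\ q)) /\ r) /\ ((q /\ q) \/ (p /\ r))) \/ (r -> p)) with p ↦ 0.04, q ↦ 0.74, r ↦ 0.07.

0.97

(q /\ q) = min(0.74, 0.74) = 0.74
(p -> (q /\ q)): min(1, 1 − 0.04 + 0.74) = 1
((p -> (q /\ q)) /\ r) = min(1, 0.07) = 0.07
(q /\ q) = min(0.74, 0.74) = 0.74
(p /\ r) = min(0.04, 0.07) = 0.04
((q /\ q) \/ (p /\ r)) = max(0.74, 0.04) = 0.74
(((p -> (q /\ q)) /\ r) /\ ((q /\ q) \/ (p /\ r))) = min(0.07, 0.74) = 0.07
(r -> p): min(1, 1 − 0.07 + 0.04) = 0.97
((((p -> (q /\ q)) /\ r) /\ ((q /\ q) \/ (p /\ r))) \/ (r -> p)) = max(0.07, 0.97) = 0.97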